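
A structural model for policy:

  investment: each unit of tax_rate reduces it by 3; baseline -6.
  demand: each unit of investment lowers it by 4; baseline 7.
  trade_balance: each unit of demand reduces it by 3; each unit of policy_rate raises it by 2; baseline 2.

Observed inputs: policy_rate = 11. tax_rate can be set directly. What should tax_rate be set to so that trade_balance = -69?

Substituting into the demand equation gives demand = 12*tax_rate + 31.
Substituting into the trade_balance equation gives trade_balance = -36*tax_rate - 69.
Solve -36*tax_rate - 69 = -69: tax_rate = (-69 + 69) / -36 = 0.

tax_rate = 0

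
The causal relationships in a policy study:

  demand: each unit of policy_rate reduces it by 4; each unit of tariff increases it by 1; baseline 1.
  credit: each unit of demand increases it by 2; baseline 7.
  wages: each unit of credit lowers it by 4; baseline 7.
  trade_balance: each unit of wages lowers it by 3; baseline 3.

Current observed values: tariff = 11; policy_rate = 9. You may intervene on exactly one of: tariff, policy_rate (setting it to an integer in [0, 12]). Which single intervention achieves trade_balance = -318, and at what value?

set policy_rate = 7

Intervening on tariff: trade_balance = 24*tariff - 774. Reaching -318 requires tariff = 19, outside [0, 12].
Intervening on policy_rate: with other inputs at their observed values, trade_balance = -96*policy_rate + 354. Solving for -318 gives policy_rate = 7, within [0, 12].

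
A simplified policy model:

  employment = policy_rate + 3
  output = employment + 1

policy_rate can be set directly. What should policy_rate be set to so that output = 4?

policy_rate = 0

Substituting into the output equation gives output = policy_rate + 4.
Solve policy_rate + 4 = 4: policy_rate = (4 - 4) / 1 = 0.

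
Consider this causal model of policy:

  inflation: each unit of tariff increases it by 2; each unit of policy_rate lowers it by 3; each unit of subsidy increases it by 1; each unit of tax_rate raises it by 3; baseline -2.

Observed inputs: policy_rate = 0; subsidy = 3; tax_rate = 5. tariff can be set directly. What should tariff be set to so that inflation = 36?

tariff = 10

Substituting into the inflation equation gives inflation = 2*tariff + 16.
Solve 2*tariff + 16 = 36: tariff = (36 - 16) / 2 = 10.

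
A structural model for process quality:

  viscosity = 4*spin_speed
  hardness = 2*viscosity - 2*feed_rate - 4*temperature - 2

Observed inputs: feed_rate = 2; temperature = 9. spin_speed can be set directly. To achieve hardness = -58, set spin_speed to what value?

Substituting into the hardness equation gives hardness = 8*spin_speed - 42.
Solve 8*spin_speed - 42 = -58: spin_speed = (-58 + 42) / 8 = -2.

spin_speed = -2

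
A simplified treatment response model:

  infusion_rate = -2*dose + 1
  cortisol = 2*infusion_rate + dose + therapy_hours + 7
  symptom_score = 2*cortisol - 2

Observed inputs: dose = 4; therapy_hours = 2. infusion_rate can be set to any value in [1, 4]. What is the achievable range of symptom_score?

Intervening on infusion_rate fixes its value directly, overriding its dependence on dose.
Substituting into the cortisol equation gives cortisol = 2*infusion_rate + 13.
Substituting into the symptom_score equation gives symptom_score = 4*infusion_rate + 24.
Linear in infusion_rate, so extremes are at the endpoints: infusion_rate = 1 gives symptom_score = 28; infusion_rate = 4 gives symptom_score = 40.

28 to 40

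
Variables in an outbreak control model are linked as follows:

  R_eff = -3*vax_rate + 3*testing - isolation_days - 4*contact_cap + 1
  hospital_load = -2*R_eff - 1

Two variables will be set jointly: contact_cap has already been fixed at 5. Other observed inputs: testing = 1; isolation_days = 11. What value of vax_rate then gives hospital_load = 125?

With contact_cap held at 5:
Substituting into the R_eff equation gives R_eff = -3*vax_rate - 27.
This gives hospital_load = 6*vax_rate + 53.
Solve 6*vax_rate + 53 = 125: vax_rate = (125 - 53) / 6 = 12.

vax_rate = 12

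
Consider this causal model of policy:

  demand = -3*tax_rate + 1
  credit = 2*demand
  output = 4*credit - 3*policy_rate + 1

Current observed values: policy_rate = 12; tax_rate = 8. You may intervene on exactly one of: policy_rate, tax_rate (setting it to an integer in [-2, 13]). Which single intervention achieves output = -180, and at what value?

Intervening on policy_rate: with other inputs at their observed values, output = -3*policy_rate - 183. Solving for -180 gives policy_rate = -1, within [-2, 13].
Intervening on tax_rate: output = -24*tax_rate - 27. Reaching -180 requires tax_rate = 51/8, not an integer.

set policy_rate = -1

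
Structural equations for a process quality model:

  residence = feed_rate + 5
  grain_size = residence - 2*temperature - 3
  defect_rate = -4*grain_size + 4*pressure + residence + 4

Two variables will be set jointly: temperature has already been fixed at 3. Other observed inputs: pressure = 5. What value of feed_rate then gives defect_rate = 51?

feed_rate = -2

With temperature held at 3:
Substituting into the grain_size equation gives grain_size = feed_rate - 4.
This gives defect_rate = -3*feed_rate + 45.
Solve -3*feed_rate + 45 = 51: feed_rate = (51 - 45) / -3 = -2.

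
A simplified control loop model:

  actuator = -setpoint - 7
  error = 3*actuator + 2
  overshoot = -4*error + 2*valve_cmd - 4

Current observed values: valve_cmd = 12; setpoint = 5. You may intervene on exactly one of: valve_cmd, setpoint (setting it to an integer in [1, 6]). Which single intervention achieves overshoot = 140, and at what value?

Intervening on valve_cmd: with other inputs at their observed values, overshoot = 2*valve_cmd + 132. Solving for 140 gives valve_cmd = 4, within [1, 6].
Intervening on setpoint: overshoot = 12*setpoint + 96. Reaching 140 requires setpoint = 11/3, not an integer.

set valve_cmd = 4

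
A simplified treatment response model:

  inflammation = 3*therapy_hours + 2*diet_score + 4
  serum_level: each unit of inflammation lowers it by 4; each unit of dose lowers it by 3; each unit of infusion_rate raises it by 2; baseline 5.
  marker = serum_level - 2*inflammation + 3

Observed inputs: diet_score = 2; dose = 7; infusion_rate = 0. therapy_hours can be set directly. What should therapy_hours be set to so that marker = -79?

Substituting into the inflammation equation gives inflammation = 3*therapy_hours + 8.
serum_level becomes -12*therapy_hours - 48.
Substituting into the marker equation gives marker = -18*therapy_hours - 61.
Solve -18*therapy_hours - 61 = -79: therapy_hours = (-79 + 61) / -18 = 1.

therapy_hours = 1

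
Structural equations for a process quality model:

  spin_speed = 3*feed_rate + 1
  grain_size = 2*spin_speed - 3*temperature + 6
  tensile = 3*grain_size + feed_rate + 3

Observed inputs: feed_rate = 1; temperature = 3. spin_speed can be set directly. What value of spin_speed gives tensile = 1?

Intervening on spin_speed fixes its value directly, overriding its dependence on feed_rate.
Substituting into the grain_size equation gives grain_size = 2*spin_speed - 3.
Substituting into the tensile equation gives tensile = 6*spin_speed - 5.
Solve 6*spin_speed - 5 = 1: spin_speed = (1 + 5) / 6 = 1.

spin_speed = 1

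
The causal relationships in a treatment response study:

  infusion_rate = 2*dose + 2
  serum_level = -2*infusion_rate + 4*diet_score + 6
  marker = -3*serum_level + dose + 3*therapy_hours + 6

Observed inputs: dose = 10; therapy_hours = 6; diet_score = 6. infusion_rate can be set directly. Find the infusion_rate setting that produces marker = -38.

Intervening on infusion_rate fixes its value directly, overriding its dependence on dose.
Substituting into the serum_level equation gives serum_level = -2*infusion_rate + 30.
This gives marker = 6*infusion_rate - 56.
Solve 6*infusion_rate - 56 = -38: infusion_rate = (-38 + 56) / 6 = 3.

infusion_rate = 3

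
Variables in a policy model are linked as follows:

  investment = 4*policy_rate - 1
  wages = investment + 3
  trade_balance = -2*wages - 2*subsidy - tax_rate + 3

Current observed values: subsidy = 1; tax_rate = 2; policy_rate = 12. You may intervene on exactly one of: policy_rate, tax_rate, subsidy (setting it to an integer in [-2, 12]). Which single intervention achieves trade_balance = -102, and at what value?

Intervening on policy_rate: trade_balance = -8*policy_rate - 5. Reaching -102 requires policy_rate = 97/8, not an integer.
Intervening on tax_rate: with other inputs at their observed values, trade_balance = -tax_rate - 99. Solving for -102 gives tax_rate = 3, within [-2, 12].
Intervening on subsidy: trade_balance = -2*subsidy - 99. Reaching -102 requires subsidy = 3/2, not an integer.

set tax_rate = 3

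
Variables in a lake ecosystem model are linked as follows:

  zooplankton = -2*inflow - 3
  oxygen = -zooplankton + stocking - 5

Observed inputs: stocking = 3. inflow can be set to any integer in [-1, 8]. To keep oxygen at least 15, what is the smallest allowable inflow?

inflow = 7

Substituting into the oxygen equation gives oxygen = 2*inflow + 1.
Require 2*inflow + 1 ≥ 15, so inflow ≥ 7.
The smallest integer in [-1, 8] satisfying this is 7.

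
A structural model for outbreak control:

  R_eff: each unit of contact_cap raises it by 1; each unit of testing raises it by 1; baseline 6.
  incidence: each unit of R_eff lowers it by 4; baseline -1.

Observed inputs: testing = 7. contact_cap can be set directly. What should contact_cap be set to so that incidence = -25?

contact_cap = -7

Substituting into the R_eff equation gives R_eff = contact_cap + 13.
Substituting into the incidence equation gives incidence = -4*contact_cap - 53.
Solve -4*contact_cap - 53 = -25: contact_cap = (-25 + 53) / -4 = -7.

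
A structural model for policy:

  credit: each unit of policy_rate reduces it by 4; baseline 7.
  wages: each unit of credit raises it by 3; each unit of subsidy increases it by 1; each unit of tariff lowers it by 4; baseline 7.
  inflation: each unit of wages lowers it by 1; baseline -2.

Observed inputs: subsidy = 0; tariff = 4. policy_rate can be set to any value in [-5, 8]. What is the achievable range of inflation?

Substituting into the wages equation gives wages = -12*policy_rate + 12.
Substituting into the inflation equation gives inflation = 12*policy_rate - 14.
Linear in policy_rate, so extremes are at the endpoints: policy_rate = -5 gives inflation = -74; policy_rate = 8 gives inflation = 82.

-74 to 82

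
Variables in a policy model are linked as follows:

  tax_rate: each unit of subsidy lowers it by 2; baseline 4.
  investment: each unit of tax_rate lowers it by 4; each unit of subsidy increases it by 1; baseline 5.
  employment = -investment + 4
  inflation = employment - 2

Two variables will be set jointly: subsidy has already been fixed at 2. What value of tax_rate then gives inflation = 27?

With subsidy held at 2:
Intervening on tax_rate fixes its value directly, overriding its dependence on subsidy.
Substituting into the investment equation gives investment = -4*tax_rate + 7.
Substituting into the employment equation gives employment = 4*tax_rate - 3.
Substituting into the inflation equation gives inflation = 4*tax_rate - 5.
Solve 4*tax_rate - 5 = 27: tax_rate = (27 + 5) / 4 = 8.

tax_rate = 8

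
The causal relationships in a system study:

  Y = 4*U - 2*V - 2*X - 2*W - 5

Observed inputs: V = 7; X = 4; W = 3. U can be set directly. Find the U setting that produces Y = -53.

U = -5

Substituting into the Y equation gives Y = 4*U - 33.
Solve 4*U - 33 = -53: U = (-53 + 33) / 4 = -5.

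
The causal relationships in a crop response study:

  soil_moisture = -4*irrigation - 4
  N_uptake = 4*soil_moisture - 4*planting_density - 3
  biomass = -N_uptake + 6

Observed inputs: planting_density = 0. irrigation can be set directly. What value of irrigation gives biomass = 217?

Substituting into the N_uptake equation gives N_uptake = -16*irrigation - 19.
Substituting into the biomass equation gives biomass = 16*irrigation + 25.
Solve 16*irrigation + 25 = 217: irrigation = (217 - 25) / 16 = 12.

irrigation = 12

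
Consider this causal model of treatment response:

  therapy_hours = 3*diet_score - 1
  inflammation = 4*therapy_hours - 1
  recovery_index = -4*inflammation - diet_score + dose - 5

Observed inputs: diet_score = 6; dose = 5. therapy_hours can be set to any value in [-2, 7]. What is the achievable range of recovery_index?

-114 to 30

Intervening on therapy_hours fixes its value directly, overriding its dependence on diet_score.
Substituting into the recovery_index equation gives recovery_index = -16*therapy_hours - 2.
Linear in therapy_hours, so extremes are at the endpoints: therapy_hours = -2 gives recovery_index = 30; therapy_hours = 7 gives recovery_index = -114.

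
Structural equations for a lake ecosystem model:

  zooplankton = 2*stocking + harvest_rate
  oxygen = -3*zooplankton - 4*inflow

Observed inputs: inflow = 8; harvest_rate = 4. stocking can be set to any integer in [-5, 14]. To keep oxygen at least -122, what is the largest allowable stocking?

Substituting into the zooplankton equation gives zooplankton = 2*stocking + 4.
This gives oxygen = -6*stocking - 44.
Require -6*stocking - 44 ≥ -122, so stocking ≤ 13.
The largest integer in [-5, 14] satisfying this is 13.

stocking = 13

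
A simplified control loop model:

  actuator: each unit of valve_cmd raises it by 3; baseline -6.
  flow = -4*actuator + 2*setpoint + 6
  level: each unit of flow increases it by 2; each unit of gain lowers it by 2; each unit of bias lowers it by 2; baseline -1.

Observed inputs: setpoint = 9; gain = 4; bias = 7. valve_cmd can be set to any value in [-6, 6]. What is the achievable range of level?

Substituting into the flow equation gives flow = -12*valve_cmd + 48.
Substituting into the level equation gives level = -24*valve_cmd + 73.
Linear in valve_cmd, so extremes are at the endpoints: valve_cmd = -6 gives level = 217; valve_cmd = 6 gives level = -71.

-71 to 217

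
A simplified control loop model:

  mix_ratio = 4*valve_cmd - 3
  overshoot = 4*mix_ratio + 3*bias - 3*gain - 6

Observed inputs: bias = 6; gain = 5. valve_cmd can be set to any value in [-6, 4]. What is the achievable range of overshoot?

Substituting into the overshoot equation gives overshoot = 16*valve_cmd - 15.
Linear in valve_cmd, so extremes are at the endpoints: valve_cmd = -6 gives overshoot = -111; valve_cmd = 4 gives overshoot = 49.

-111 to 49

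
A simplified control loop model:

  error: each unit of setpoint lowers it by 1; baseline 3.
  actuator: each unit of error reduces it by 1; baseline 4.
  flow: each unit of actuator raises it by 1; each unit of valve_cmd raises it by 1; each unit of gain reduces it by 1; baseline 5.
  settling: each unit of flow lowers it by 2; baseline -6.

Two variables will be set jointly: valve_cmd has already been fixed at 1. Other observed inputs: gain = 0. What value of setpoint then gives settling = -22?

With valve_cmd held at 1:
Substituting into the actuator equation gives actuator = setpoint + 1.
This gives flow = setpoint + 7.
settling becomes -2*setpoint - 20.
Solve -2*setpoint - 20 = -22: setpoint = (-22 + 20) / -2 = 1.

setpoint = 1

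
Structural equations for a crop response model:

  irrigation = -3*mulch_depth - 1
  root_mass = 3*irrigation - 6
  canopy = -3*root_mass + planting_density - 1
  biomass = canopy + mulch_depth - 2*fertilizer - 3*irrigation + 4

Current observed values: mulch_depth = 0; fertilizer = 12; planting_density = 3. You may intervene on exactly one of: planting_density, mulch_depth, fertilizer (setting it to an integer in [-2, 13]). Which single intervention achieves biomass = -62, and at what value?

Intervening on planting_density: biomass = planting_density + 9. Reaching -62 requires planting_density = -71, outside [-2, 13].
Intervening on mulch_depth: with other inputs at their observed values, biomass = 37*mulch_depth + 12. Solving for -62 gives mulch_depth = -2, within [-2, 13].
Intervening on fertilizer: biomass = -2*fertilizer + 36. Reaching -62 requires fertilizer = 49, outside [-2, 13].

set mulch_depth = -2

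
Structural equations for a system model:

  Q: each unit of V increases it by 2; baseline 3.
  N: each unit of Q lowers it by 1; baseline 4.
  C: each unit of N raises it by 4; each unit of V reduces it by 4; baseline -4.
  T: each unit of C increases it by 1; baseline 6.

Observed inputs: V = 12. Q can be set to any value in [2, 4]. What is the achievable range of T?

Intervening on Q fixes its value directly, overriding its dependence on V.
Substituting into the C equation gives C = -4*Q - 36.
T becomes -4*Q - 30.
Linear in Q, so extremes are at the endpoints: Q = 2 gives T = -38; Q = 4 gives T = -46.

-46 to -38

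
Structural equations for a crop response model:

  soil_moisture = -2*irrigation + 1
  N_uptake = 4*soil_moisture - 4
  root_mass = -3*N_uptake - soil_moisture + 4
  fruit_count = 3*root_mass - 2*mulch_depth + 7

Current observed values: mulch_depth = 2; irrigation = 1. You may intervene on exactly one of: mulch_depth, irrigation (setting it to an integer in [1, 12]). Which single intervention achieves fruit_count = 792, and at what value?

Intervening on mulch_depth: fruit_count = -2*mulch_depth + 94. Reaching 792 requires mulch_depth = -349, outside [1, 12].
Intervening on irrigation: with other inputs at their observed values, fruit_count = 78*irrigation + 12. Solving for 792 gives irrigation = 10, within [1, 12].

set irrigation = 10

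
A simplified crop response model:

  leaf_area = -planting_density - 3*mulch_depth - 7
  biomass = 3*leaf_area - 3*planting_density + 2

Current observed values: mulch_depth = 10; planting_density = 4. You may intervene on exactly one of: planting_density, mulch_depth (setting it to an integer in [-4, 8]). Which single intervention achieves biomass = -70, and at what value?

Intervening on planting_density: biomass = -6*planting_density - 109. Reaching -70 requires planting_density = -13/2, not an integer.
Intervening on mulch_depth: with other inputs at their observed values, biomass = -9*mulch_depth - 43. Solving for -70 gives mulch_depth = 3, within [-4, 8].

set mulch_depth = 3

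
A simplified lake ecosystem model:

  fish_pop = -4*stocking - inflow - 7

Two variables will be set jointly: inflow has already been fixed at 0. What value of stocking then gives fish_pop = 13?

stocking = -5

With inflow held at 0:
Substituting into the fish_pop equation gives fish_pop = -4*stocking - 7.
Solve -4*stocking - 7 = 13: stocking = (13 + 7) / -4 = -5.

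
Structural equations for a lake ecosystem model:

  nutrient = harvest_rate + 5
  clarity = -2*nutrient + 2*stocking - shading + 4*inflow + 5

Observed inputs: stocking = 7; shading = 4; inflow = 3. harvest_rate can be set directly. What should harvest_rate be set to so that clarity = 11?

Substituting into the clarity equation gives clarity = -2*harvest_rate + 17.
Solve -2*harvest_rate + 17 = 11: harvest_rate = (11 - 17) / -2 = 3.

harvest_rate = 3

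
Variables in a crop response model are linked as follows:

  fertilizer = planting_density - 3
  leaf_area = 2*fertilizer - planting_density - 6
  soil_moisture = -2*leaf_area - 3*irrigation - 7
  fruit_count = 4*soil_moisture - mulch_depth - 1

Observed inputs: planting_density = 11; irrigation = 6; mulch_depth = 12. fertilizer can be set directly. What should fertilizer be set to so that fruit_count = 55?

Intervening on fertilizer fixes its value directly, overriding its dependence on planting_density.
Substituting into the leaf_area equation gives leaf_area = 2*fertilizer - 17.
This gives soil_moisture = -4*fertilizer + 9.
Substituting into the fruit_count equation gives fruit_count = -16*fertilizer + 23.
Solve -16*fertilizer + 23 = 55: fertilizer = (55 - 23) / -16 = -2.

fertilizer = -2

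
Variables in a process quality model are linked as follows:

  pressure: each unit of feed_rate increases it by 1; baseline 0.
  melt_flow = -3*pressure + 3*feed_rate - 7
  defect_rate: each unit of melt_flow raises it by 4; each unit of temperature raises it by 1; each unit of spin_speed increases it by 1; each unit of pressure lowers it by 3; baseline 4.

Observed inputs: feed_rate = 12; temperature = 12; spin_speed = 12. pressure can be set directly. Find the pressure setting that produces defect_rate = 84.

pressure = 4

Intervening on pressure fixes its value directly, overriding its dependence on feed_rate.
Substituting into the melt_flow equation gives melt_flow = -3*pressure + 29.
Substituting into the defect_rate equation gives defect_rate = -15*pressure + 144.
Solve -15*pressure + 144 = 84: pressure = (84 - 144) / -15 = 4.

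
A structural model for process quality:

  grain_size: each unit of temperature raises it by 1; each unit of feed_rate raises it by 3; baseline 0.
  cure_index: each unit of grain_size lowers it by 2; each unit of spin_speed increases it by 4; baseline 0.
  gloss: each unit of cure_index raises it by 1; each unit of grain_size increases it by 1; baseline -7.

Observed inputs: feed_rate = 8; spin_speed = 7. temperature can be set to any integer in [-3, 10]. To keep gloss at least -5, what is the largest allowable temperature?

temperature = 2

Substituting into the grain_size equation gives grain_size = temperature + 24.
Substituting into the cure_index equation gives cure_index = -2*temperature - 20.
gloss becomes -temperature - 3.
Require -temperature - 3 ≥ -5, so temperature ≤ 2.
The largest integer in [-3, 10] satisfying this is 2.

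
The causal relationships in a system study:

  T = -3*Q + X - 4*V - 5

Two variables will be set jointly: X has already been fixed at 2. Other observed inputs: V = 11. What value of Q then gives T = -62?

With X held at 2:
Substituting into the T equation gives T = -3*Q - 47.
Solve -3*Q - 47 = -62: Q = (-62 + 47) / -3 = 5.

Q = 5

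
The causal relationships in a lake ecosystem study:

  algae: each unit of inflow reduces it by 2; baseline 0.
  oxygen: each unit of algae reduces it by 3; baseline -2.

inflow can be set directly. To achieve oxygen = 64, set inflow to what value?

inflow = 11

Substituting into the oxygen equation gives oxygen = 6*inflow - 2.
Solve 6*inflow - 2 = 64: inflow = (64 + 2) / 6 = 11.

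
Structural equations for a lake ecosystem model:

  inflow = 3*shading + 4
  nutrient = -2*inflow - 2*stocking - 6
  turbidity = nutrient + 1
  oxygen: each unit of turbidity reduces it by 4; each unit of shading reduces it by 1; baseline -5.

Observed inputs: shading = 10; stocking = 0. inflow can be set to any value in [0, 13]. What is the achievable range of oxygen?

Intervening on inflow fixes its value directly, overriding its dependence on shading.
Substituting into the nutrient equation gives nutrient = -2*inflow - 6.
Substituting into the turbidity equation gives turbidity = -2*inflow - 5.
Substituting into the oxygen equation gives oxygen = 8*inflow + 5.
Linear in inflow, so extremes are at the endpoints: inflow = 0 gives oxygen = 5; inflow = 13 gives oxygen = 109.

5 to 109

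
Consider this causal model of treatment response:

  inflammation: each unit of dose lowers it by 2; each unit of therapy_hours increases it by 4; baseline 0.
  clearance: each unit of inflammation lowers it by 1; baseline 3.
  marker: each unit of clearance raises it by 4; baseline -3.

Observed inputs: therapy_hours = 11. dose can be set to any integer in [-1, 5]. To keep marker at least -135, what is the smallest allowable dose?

Substituting into the inflammation equation gives inflammation = -2*dose + 44.
Substituting into the clearance equation gives clearance = 2*dose - 41.
So marker = 8*dose - 167.
Require 8*dose - 167 ≥ -135, so dose ≥ 4.
The smallest integer in [-1, 5] satisfying this is 4.

dose = 4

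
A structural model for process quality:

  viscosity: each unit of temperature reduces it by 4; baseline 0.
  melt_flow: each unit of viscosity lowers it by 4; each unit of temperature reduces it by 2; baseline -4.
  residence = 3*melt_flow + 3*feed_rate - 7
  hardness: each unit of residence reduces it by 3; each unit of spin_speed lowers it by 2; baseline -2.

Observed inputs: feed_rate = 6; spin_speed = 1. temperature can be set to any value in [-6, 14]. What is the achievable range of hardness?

Substituting into the melt_flow equation gives melt_flow = 14*temperature - 4.
Substituting into the residence equation gives residence = 42*temperature - 1.
Substituting into the hardness equation gives hardness = -126*temperature - 1.
Linear in temperature, so extremes are at the endpoints: temperature = -6 gives hardness = 755; temperature = 14 gives hardness = -1765.

-1765 to 755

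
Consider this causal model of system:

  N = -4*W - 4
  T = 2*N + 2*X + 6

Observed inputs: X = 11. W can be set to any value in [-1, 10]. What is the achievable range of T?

-60 to 28

Substituting into the T equation gives T = -8*W + 20.
Linear in W, so extremes are at the endpoints: W = -1 gives T = 28; W = 10 gives T = -60.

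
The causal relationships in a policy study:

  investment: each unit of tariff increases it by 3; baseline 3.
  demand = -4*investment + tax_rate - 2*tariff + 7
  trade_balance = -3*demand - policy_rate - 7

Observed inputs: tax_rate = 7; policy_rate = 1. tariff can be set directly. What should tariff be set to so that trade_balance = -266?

tariff = -6

Substituting into the demand equation gives demand = -14*tariff + 2.
Substituting into the trade_balance equation gives trade_balance = 42*tariff - 14.
Solve 42*tariff - 14 = -266: tariff = (-266 + 14) / 42 = -6.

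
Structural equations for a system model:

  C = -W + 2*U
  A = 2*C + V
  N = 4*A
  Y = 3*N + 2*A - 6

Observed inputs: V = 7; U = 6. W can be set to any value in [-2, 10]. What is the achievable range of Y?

148 to 484

Substituting into the C equation gives C = -W + 12.
A becomes -2*W + 31.
Substituting into the N equation gives N = -8*W + 124.
Y becomes -28*W + 428.
Linear in W, so extremes are at the endpoints: W = -2 gives Y = 484; W = 10 gives Y = 148.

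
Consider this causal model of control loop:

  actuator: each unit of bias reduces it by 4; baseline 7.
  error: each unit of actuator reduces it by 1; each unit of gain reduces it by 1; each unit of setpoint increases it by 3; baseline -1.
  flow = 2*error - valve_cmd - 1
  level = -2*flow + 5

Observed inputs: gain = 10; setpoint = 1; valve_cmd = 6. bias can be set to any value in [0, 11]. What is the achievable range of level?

Substituting into the error equation gives error = 4*bias - 15.
This gives flow = 8*bias - 37.
Substituting into the level equation gives level = -16*bias + 79.
Linear in bias, so extremes are at the endpoints: bias = 0 gives level = 79; bias = 11 gives level = -97.

-97 to 79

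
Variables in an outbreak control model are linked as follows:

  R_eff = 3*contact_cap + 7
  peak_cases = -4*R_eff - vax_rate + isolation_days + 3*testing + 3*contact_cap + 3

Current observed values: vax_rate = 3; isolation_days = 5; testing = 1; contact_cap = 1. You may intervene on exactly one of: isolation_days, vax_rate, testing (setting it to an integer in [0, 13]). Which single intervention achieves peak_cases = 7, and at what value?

Intervening on isolation_days: peak_cases = isolation_days - 34. Reaching 7 requires isolation_days = 41, outside [0, 13].
Intervening on vax_rate: peak_cases = -vax_rate - 26. Reaching 7 requires vax_rate = -33, outside [0, 13].
Intervening on testing: with other inputs at their observed values, peak_cases = 3*testing - 32. Solving for 7 gives testing = 13, within [0, 13].

set testing = 13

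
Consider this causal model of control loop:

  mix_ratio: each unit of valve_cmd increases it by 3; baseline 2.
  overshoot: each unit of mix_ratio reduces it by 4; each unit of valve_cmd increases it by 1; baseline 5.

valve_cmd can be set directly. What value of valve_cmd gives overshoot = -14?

Substituting into the overshoot equation gives overshoot = -11*valve_cmd - 3.
Solve -11*valve_cmd - 3 = -14: valve_cmd = (-14 + 3) / -11 = 1.

valve_cmd = 1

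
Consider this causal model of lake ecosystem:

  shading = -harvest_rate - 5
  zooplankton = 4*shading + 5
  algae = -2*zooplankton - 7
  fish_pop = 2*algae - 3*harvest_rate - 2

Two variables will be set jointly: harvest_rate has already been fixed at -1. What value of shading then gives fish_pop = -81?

With harvest_rate held at -1:
Intervening on shading fixes its value directly, overriding its dependence on harvest_rate.
Substituting into the algae equation gives algae = -8*shading - 17.
Substituting into the fish_pop equation gives fish_pop = -16*shading - 33.
Solve -16*shading - 33 = -81: shading = (-81 + 33) / -16 = 3.

shading = 3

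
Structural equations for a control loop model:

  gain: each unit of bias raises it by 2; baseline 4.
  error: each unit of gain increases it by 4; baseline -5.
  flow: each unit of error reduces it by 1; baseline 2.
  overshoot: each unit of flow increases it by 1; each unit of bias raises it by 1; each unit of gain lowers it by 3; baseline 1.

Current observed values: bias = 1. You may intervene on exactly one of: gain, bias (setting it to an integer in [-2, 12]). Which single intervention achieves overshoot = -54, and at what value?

Intervening on gain: with other inputs at their observed values, overshoot = -7*gain + 9. Solving for -54 gives gain = 9, within [-2, 12].
Intervening on bias: overshoot = -13*bias - 20. Reaching -54 requires bias = 34/13, not an integer.

set gain = 9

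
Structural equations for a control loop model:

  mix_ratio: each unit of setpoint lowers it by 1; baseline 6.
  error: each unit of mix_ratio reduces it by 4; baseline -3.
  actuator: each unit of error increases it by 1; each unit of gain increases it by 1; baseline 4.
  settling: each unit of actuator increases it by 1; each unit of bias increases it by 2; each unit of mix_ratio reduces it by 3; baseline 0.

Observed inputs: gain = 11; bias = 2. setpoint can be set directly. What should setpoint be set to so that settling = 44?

Substituting into the error equation gives error = 4*setpoint - 27.
actuator becomes 4*setpoint - 12.
This gives settling = 7*setpoint - 26.
Solve 7*setpoint - 26 = 44: setpoint = (44 + 26) / 7 = 10.

setpoint = 10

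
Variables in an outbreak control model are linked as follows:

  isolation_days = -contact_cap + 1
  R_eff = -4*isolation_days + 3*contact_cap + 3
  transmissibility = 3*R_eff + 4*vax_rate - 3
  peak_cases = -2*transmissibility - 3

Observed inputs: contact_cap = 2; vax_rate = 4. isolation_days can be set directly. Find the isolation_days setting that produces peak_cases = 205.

Intervening on isolation_days fixes its value directly, overriding its dependence on contact_cap.
Substituting into the R_eff equation gives R_eff = -4*isolation_days + 9.
Substituting into the transmissibility equation gives transmissibility = -12*isolation_days + 40.
This gives peak_cases = 24*isolation_days - 83.
Solve 24*isolation_days - 83 = 205: isolation_days = (205 + 83) / 24 = 12.

isolation_days = 12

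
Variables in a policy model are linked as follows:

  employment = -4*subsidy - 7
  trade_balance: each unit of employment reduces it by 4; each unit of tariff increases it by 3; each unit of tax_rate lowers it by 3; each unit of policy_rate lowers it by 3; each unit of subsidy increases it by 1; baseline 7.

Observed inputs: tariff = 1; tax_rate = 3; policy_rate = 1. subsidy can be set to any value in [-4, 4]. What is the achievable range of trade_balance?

-42 to 94

Substituting into the trade_balance equation gives trade_balance = 17*subsidy + 26.
Linear in subsidy, so extremes are at the endpoints: subsidy = -4 gives trade_balance = -42; subsidy = 4 gives trade_balance = 94.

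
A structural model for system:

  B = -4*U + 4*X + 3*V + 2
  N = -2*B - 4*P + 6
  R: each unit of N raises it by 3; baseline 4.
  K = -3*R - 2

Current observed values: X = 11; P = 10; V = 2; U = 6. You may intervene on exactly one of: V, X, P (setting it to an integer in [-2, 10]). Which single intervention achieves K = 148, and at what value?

set X = 2

Intervening on V: K = 54*V + 688. Reaching 148 requires V = -10, outside [-2, 10].
Intervening on X: with other inputs at their observed values, K = 72*X + 4. Solving for 148 gives X = 2, within [-2, 10].
Intervening on P: K = 36*P + 436. Reaching 148 requires P = -8, outside [-2, 10].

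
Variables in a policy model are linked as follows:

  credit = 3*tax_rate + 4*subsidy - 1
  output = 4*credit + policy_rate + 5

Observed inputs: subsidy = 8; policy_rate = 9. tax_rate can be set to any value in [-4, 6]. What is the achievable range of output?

90 to 210

Substituting into the credit equation gives credit = 3*tax_rate + 31.
This gives output = 12*tax_rate + 138.
Linear in tax_rate, so extremes are at the endpoints: tax_rate = -4 gives output = 90; tax_rate = 6 gives output = 210.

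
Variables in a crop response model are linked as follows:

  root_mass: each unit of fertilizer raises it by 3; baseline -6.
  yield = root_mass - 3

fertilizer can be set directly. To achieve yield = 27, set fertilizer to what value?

fertilizer = 12

Substituting into the yield equation gives yield = 3*fertilizer - 9.
Solve 3*fertilizer - 9 = 27: fertilizer = (27 + 9) / 3 = 12.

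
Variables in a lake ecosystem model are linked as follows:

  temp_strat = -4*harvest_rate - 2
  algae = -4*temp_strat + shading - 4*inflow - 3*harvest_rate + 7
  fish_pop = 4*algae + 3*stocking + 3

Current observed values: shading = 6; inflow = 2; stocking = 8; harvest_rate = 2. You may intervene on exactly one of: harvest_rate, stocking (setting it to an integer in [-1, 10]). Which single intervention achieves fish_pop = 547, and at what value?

set harvest_rate = 9

Intervening on harvest_rate: with other inputs at their observed values, fish_pop = 52*harvest_rate + 79. Solving for 547 gives harvest_rate = 9, within [-1, 10].
Intervening on stocking: fish_pop = 3*stocking + 159. Reaching 547 requires stocking = 388/3, not an integer.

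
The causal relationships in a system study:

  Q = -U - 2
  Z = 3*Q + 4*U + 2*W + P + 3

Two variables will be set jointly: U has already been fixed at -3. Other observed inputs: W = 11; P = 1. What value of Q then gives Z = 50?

Q = 12

With U held at -3:
Intervening on Q fixes its value directly, overriding its dependence on U.
Substituting into the Z equation gives Z = 3*Q + 14.
Solve 3*Q + 14 = 50: Q = (50 - 14) / 3 = 12.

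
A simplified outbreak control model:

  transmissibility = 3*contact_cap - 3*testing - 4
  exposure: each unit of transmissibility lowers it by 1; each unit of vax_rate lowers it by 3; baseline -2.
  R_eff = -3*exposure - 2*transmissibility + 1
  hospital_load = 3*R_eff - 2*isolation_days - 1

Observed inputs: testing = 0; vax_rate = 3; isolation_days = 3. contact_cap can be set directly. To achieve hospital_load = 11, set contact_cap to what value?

contact_cap = -8

Substituting into the transmissibility equation gives transmissibility = 3*contact_cap - 4.
exposure becomes -3*contact_cap - 7.
R_eff becomes 3*contact_cap + 30.
This gives hospital_load = 9*contact_cap + 83.
Solve 9*contact_cap + 83 = 11: contact_cap = (11 - 83) / 9 = -8.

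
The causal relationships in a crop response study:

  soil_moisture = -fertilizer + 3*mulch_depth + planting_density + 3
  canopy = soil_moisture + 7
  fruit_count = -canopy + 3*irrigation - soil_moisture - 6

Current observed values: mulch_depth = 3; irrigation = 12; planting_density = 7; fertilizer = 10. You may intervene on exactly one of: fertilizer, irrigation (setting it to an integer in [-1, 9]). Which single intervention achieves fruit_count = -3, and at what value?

set fertilizer = 6

Intervening on fertilizer: with other inputs at their observed values, fruit_count = 2*fertilizer - 15. Solving for -3 gives fertilizer = 6, within [-1, 9].
Intervening on irrigation: fruit_count = 3*irrigation - 31. Reaching -3 requires irrigation = 28/3, not an integer.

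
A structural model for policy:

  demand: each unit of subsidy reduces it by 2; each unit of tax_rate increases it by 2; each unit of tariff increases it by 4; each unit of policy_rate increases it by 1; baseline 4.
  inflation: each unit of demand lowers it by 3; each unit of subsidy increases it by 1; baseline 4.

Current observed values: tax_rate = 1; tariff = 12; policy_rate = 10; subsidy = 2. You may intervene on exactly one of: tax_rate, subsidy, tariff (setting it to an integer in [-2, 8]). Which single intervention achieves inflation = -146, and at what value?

set subsidy = 6

Intervening on tax_rate: inflation = -6*tax_rate - 168. Reaching -146 requires tax_rate = -11/3, not an integer.
Intervening on subsidy: with other inputs at their observed values, inflation = 7*subsidy - 188. Solving for -146 gives subsidy = 6, within [-2, 8].
Intervening on tariff: inflation = -12*tariff - 30. Reaching -146 requires tariff = 29/3, not an integer.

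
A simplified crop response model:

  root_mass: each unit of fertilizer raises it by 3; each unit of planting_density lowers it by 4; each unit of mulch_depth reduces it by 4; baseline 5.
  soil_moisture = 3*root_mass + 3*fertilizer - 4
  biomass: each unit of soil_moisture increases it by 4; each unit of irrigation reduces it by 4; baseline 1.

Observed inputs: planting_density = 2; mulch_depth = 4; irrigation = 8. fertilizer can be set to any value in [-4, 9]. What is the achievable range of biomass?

Substituting into the root_mass equation gives root_mass = 3*fertilizer - 19.
Substituting into the soil_moisture equation gives soil_moisture = 12*fertilizer - 61.
Substituting into the biomass equation gives biomass = 48*fertilizer - 275.
Linear in fertilizer, so extremes are at the endpoints: fertilizer = -4 gives biomass = -467; fertilizer = 9 gives biomass = 157.

-467 to 157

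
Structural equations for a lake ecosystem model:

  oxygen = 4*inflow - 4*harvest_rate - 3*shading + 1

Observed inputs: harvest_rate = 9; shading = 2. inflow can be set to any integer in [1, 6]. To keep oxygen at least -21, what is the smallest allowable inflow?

Substituting into the oxygen equation gives oxygen = 4*inflow - 41.
Require 4*inflow - 41 ≥ -21, so inflow ≥ 5.
The smallest integer in [1, 6] satisfying this is 5.

inflow = 5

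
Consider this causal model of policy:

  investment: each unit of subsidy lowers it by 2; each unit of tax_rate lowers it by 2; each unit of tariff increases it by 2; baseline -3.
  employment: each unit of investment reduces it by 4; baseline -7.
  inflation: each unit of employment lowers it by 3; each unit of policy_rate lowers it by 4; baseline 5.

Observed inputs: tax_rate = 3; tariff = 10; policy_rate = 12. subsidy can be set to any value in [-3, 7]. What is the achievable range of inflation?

-58 to 182

Substituting into the investment equation gives investment = -2*subsidy + 11.
employment becomes 8*subsidy - 51.
Substituting into the inflation equation gives inflation = -24*subsidy + 110.
Linear in subsidy, so extremes are at the endpoints: subsidy = -3 gives inflation = 182; subsidy = 7 gives inflation = -58.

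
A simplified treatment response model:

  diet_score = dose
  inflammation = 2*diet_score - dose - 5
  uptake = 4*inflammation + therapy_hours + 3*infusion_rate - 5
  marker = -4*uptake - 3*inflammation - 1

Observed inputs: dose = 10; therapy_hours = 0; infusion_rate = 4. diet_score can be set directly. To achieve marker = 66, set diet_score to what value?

diet_score = 5

Intervening on diet_score fixes its value directly, overriding its dependence on dose.
Substituting into the inflammation equation gives inflammation = 2*diet_score - 15.
uptake becomes 8*diet_score - 53.
This gives marker = -38*diet_score + 256.
Solve -38*diet_score + 256 = 66: diet_score = (66 - 256) / -38 = 5.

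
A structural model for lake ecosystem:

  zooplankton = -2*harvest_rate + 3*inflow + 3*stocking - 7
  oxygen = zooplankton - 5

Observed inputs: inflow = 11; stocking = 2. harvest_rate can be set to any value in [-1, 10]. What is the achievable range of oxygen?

7 to 29

Substituting into the zooplankton equation gives zooplankton = -2*harvest_rate + 32.
Substituting into the oxygen equation gives oxygen = -2*harvest_rate + 27.
Linear in harvest_rate, so extremes are at the endpoints: harvest_rate = -1 gives oxygen = 29; harvest_rate = 10 gives oxygen = 7.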